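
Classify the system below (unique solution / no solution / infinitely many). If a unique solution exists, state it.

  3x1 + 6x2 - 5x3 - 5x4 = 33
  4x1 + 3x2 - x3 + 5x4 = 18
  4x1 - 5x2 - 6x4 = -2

Row-reduce:
R1 ← R1 / (3).
R2 ← R2 − 4·R1.
R3 ← R3 − 4·R1.
R2 ← R2 / (-5).
R1 ← R1 − 2·R2.
R3 ← R3 + 13·R2.
R3 ← R3 / (-121/15).
R1 ← R1 − 3/5·R3.
R2 ← R2 + 17/15·R3.
Rank is 3 with 4 unknowns, leaving x4 free.

infinitely many solutions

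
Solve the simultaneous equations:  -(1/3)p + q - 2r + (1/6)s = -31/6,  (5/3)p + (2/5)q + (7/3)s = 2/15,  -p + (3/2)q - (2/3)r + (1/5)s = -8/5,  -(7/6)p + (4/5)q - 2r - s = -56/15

no solution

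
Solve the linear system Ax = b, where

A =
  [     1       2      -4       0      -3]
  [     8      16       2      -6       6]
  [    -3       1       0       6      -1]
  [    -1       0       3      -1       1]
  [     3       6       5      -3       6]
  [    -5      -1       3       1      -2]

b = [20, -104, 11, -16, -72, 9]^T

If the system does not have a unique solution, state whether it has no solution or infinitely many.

x_1 = -4, x_2 = -3, x_3 = -6, x_4 = 0, x_5 = -2

Row-reduce the augmented matrix:
R2 ← R2 − 8·R1.
R3 ← R3 + 3·R1.
R4 ← R4 + 1·R1.
R5 ← R5 − 3·R1.
R6 ← R6 + 5·R1.
Swap R2 and R3.
R2 ← R2 / (7).
R1 ← R1 − 2·R2.
R4 ← R4 − 2·R2.
R6 ← R6 − 9·R2.
R3 ← R3 / (34).
R1 ← R1 + 4/7·R3.
R2 ← R2 + 12/7·R3.
R4 ← R4 − 17/7·R3.
R5 ← R5 − 17·R3.
R6 ← R6 + 11/7·R3.
R4 ← R4 / (-16/7).
R1 ← R1 + 216/119·R4.
R2 ← R2 − 66/119·R4.
R3 ← R3 + 3/17·R4.
R6 ← R6 + 832/119·R4.
Swap R5 and R6.
R5 ← R5 / (20/17).
R1 ← R1 − 47/34·R5.
R2 ← R2 + 31/136·R5.
R3 ← R3 − 267/272·R5.
R4 ← R4 − 9/16·R5.
R6 reduces to 0 = 0, so the extra equation is consistent.
Reading off the reduced rows gives x_1 = -4, x_2 = -3, x_3 = -6, x_4 = 0, x_5 = -2.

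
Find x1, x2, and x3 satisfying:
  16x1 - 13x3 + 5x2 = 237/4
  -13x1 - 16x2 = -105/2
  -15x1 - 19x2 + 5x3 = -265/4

x1 = 5/2, x2 = 5/4, x3 = -1

Row-reduce the augmented matrix:
R1 ← R1 / (16).
R2 ← R2 + 13·R1.
R3 ← R3 + 15·R1.
R2 ← R2 / (-191/16).
R1 ← R1 − 5/16·R2.
R3 ← R3 + 229/16·R2.
R3 ← R3 / (1046/191).
R1 ← R1 + 208/191·R3.
R2 ← R2 − 169/191·R3.
Reading off the reduced rows gives x1 = 5/2, x2 = 5/4, x3 = -1.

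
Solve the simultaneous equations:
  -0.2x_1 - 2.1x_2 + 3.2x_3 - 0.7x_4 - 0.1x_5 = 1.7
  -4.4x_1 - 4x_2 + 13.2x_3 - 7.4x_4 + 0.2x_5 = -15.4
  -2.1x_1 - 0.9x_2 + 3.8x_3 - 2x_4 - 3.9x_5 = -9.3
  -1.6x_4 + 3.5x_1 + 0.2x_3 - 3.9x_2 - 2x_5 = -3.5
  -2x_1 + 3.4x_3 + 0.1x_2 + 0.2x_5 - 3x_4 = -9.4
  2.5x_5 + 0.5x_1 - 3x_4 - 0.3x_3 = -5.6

x_1 = -5, x_2 = -6, x_3 = -3, x_4 = 3, x_5 = 2

Row-reduce the augmented matrix:
R1 ← R1 / (-1/5).
R2 ← R2 + 22/5·R1.
R3 ← R3 + 21/10·R1.
R4 ← R4 − 7/2·R1.
R5 ← R5 + 2·R1.
R6 ← R6 − 1/2·R1.
R2 ← R2 / (211/5).
R1 ← R1 − 21/2·R2.
R3 ← R3 − 423/20·R2.
R4 ← R4 + 813/20·R2.
R5 ← R5 − 211/10·R2.
R6 ← R6 + 21/4·R2.
R3 ← R3 / (-2389/2110).
R1 ← R1 + 373/211·R3.
R2 ← R2 + 286/211·R3.
R4 ← R4 − 2323/2110·R3.
R6 ← R6 − 616/1055·R3.
R4 ← R4 / (-57818/11945).
R1 ← R1 + 1394/2389·R4.
R2 ← R2 + 3381/2389·R4.
R3 ← R3 + 5657/4778·R4.
R6 ← R6 + 146371/47780·R4.
Swap R5 and R6.
R5 ← R5 / (8933811/2312720).
R1 ← R1 − 397735/57818·R5.
R2 ← R2 − 749493/115636·R5.
R3 ← R3 − 1132137/231272·R5.
R4 ← R4 − 128505/115636·R5.
R6 reduces to 0 = 0, so the extra equation is consistent.
Reading off the reduced rows gives x_1 = -5, x_2 = -6, x_3 = -3, x_4 = 3, x_5 = 2.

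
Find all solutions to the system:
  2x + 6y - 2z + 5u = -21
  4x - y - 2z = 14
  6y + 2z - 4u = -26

infinitely many solutions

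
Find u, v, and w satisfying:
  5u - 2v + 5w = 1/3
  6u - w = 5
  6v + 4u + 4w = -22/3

Row-reduce the augmented matrix:
R1 ← R1 / (5).
R2 ← R2 − 6·R1.
R3 ← R3 − 4·R1.
R2 ← R2 / (12/5).
R1 ← R1 + 2/5·R2.
R3 ← R3 − 38/5·R2.
R3 ← R3 / (133/6).
R1 ← R1 + 1/6·R3.
R2 ← R2 + 35/12·R3.
Reading off the reduced rows gives u = 2/3, v = -1, w = -1.

u = 2/3, v = -1, w = -1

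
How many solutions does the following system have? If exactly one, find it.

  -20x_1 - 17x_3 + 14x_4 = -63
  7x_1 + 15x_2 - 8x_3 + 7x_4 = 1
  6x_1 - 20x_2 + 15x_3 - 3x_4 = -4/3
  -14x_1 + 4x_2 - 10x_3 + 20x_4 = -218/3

Row-reduce the augmented matrix:
R1 ← R1 / (-20).
R2 ← R2 − 7·R1.
R3 ← R3 − 6·R1.
R4 ← R4 + 14·R1.
R2 ← R2 / (15).
R3 ← R3 + 20·R2.
R4 ← R4 − 4·R2.
R3 ← R3 / (-87/10).
R1 ← R1 − 17/20·R3.
R2 ← R2 + 93/100·R3.
R4 ← R4 − 281/50·R3.
R4 ← R4 / (23557/1305).
R1 ← R1 − 505/522·R4.
R2 ← R2 + 299/290·R4.
R3 ← R3 + 512/261·R4.
Reading off the reduced rows gives x_1 = 4/3, x_2 = 2/3, x_3 = -1/3, x_4 = -3.

x_1 = 4/3, x_2 = 2/3, x_3 = -1/3, x_4 = -3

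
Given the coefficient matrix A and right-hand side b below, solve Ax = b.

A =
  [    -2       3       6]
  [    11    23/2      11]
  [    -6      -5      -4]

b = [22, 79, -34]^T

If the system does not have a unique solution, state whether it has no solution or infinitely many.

Row-reduce:
R1 ← R1 / (-2).
R2 ← R2 − 11·R1.
R3 ← R3 + 6·R1.
R2 ← R2 / (28).
R1 ← R1 + 3/2·R2.
R3 ← R3 + 14·R2.
Rank is 2 with 3 unknowns, leaving x_3 free.

infinitely many solutions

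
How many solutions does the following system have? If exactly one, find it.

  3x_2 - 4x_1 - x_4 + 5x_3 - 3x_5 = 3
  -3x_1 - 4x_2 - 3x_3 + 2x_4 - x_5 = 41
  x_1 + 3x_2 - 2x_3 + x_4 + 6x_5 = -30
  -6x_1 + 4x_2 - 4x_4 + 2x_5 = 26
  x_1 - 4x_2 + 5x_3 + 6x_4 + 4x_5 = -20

x_1 = -6, x_2 = -6, x_3 = -2, x_4 = -4, x_5 = -1

Row-reduce the augmented matrix:
R1 ← R1 / (-4).
R2 ← R2 + 3·R1.
R3 ← R3 − 1·R1.
R4 ← R4 + 6·R1.
R5 ← R5 − 1·R1.
R2 ← R2 / (-25/4).
R1 ← R1 + 3/4·R2.
R3 ← R3 − 15/4·R2.
R4 ← R4 + 1/2·R2.
R5 ← R5 + 13/4·R2.
R3 ← R3 / (-24/5).
R1 ← R1 + 11/25·R3.
R2 ← R2 − 27/25·R3.
R4 ← R4 + 174/25·R3.
R5 ← R5 − 244/25·R3.
R4 ← R4 / (-31/5).
R1 ← R1 + 3/10·R4.
R2 ← R2 − 1/10·R4.
R3 ← R3 + 1/2·R4.
R5 ← R5 − 46/5·R4.
R5 ← R5 / (353/31).
R1 ← R1 − 5/31·R5.
R2 ← R2 − 69/62·R5.
R3 ← R3 + 33/31·R5.
R4 ← R4 − 23/62·R5.
Reading off the reduced rows gives x_1 = -6, x_2 = -6, x_3 = -2, x_4 = -4, x_5 = -1.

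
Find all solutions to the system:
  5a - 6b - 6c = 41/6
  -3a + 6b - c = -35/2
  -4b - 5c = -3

Row-reduce the augmented matrix:
R1 ← R1 / (5).
R2 ← R2 + 3·R1.
R2 ← R2 / (12/5).
R1 ← R1 + 6/5·R2.
R3 ← R3 + 4·R2.
R3 ← R3 / (-38/3).
R1 ← R1 + 7/2·R3.
R2 ← R2 + 23/12·R3.
Reading off the reduced rows gives a = 5/3, b = -7/4, c = 2.

a = 5/3, b = -7/4, c = 2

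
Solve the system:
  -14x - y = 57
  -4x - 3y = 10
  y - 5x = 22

no solution

Row-reduce:
R1 ← R1 / (-14).
R2 ← R2 + 4·R1.
R3 ← R3 + 5·R1.
R2 ← R2 / (-19/7).
R1 ← R1 − 1/14·R2.
R3 ← R3 − 19/14·R2.
Row 3 reduces to 0 = -3/2, a contradiction. The system is inconsistent.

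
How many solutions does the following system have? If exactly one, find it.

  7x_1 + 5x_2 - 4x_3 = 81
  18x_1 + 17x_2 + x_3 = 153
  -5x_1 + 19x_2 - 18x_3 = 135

x_1 = 6, x_2 = 3, x_3 = -6

Row-reduce the augmented matrix:
R1 ← R1 / (7).
R2 ← R2 − 18·R1.
R3 ← R3 + 5·R1.
R2 ← R2 / (29/7).
R1 ← R1 − 5/7·R2.
R3 ← R3 − 158/7·R2.
R3 ← R3 / (-2388/29).
R1 ← R1 + 73/29·R3.
R2 ← R2 − 79/29·R3.
Reading off the reduced rows gives x_1 = 6, x_2 = 3, x_3 = -6.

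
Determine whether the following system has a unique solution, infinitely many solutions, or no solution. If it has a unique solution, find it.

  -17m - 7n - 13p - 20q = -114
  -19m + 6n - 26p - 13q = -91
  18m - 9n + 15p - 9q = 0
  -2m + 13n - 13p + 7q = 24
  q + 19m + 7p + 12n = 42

Row-reduce:
R1 ← R1 / (-17).
R2 ← R2 + 19·R1.
R3 ← R3 − 18·R1.
R4 ← R4 + 2·R1.
R5 ← R5 − 19·R1.
R2 ← R2 / (235/17).
R1 ← R1 − 7/17·R2.
R3 ← R3 + 279/17·R2.
R4 ← R4 − 235/17·R2.
R5 ← R5 − 71/17·R2.
R3 ← R3 / (-582/47).
R1 ← R1 − 52/47·R3.
R2 ← R2 + 39/47·R3.
R5 ← R5 + 191/47·R3.
Swap R4 and R5.
R4 ← R4 / (-8691/485).
R1 ← R1 + 391/485·R4.
R2 ← R2 − 948/485·R4.
R3 ← R3 − 747/485·R4.
Row 5 reduces to 0 = 1, a contradiction. The system is inconsistent.

no solution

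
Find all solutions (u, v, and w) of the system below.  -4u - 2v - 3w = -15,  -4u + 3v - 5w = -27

Row-reduce:
R1 ← R1 / (-4).
R2 ← R2 + 4·R1.
R2 ← R2 / (5).
R1 ← R1 − 1/2·R2.
Rank is 2 with 3 unknowns, leaving w free.

infinitely many solutions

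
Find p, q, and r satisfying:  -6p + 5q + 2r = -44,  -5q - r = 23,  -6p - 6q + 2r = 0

p = 3, q = -4, r = -3

Row-reduce the augmented matrix:
R1 ← R1 / (-6).
R3 ← R3 + 6·R1.
R2 ← R2 / (-5).
R1 ← R1 + 5/6·R2.
R3 ← R3 + 11·R2.
R3 ← R3 / (11/5).
R1 ← R1 + 1/6·R3.
R2 ← R2 − 1/5·R3.
Reading off the reduced rows gives p = 3, q = -4, r = -3.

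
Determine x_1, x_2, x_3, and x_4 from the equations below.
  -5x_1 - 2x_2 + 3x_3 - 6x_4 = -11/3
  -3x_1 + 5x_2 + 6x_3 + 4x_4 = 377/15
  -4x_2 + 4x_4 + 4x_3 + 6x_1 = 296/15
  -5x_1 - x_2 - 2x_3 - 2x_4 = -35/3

x_1 = 2/5, x_2 = 1/3, x_3 = 3, x_4 = 5/3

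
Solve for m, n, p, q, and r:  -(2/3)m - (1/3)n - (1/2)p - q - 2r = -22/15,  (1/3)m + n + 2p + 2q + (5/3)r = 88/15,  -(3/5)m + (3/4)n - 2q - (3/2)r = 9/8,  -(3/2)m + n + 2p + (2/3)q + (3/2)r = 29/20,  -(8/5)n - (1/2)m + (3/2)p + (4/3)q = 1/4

Row-reduce the augmented matrix:
R1 ← R1 / (-2/3).
R2 ← R2 − 1/3·R1.
R3 ← R3 + 3/5·R1.
R4 ← R4 + 3/2·R1.
R5 ← R5 + 1/2·R1.
R2 ← R2 / (5/6).
R1 ← R1 − 1/2·R2.
R3 ← R3 − 21/20·R2.
R4 ← R4 − 7/4·R2.
R5 ← R5 + 27/20·R2.
R3 ← R3 / (-351/200).
R1 ← R1 + 3/10·R3.
R2 ← R2 − 21/10·R3.
R4 ← R4 + 11/20·R3.
R5 ← R5 − 471/100·R3.
R4 ← R4 / (19/27).
R1 ← R1 − 10/9·R4.
R2 ← R2 + 16/9·R4.
R3 ← R3 − 46/27·R4.
R5 ← R5 + 158/45·R4.
R5 ← R5 / (61569/2470).
R1 ← R1 + 1195/247·R5.
R2 ← R2 − 3014/247·R5.
R3 ← R3 + 2776/247·R5.
R4 ← R4 − 1674/247·R5.
Reading off the reduced rows gives m = 5/2, n = 3/2, p = 13/5, q = 0, r = -1.

m = 5/2, n = 3/2, p = 13/5, q = 0, r = -1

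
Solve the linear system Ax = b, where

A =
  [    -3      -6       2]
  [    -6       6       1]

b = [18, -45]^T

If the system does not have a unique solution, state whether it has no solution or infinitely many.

Row-reduce:
R1 ← R1 / (-3).
R2 ← R2 + 6·R1.
R2 ← R2 / (18).
R1 ← R1 − 2·R2.
Rank is 2 with 3 unknowns, leaving x_3 free.

infinitely many solutions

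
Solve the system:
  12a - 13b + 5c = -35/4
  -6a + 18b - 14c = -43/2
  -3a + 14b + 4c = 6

a = -2, b = -1/2, c = 7/4

Row-reduce the augmented matrix:
R1 ← R1 / (12).
R2 ← R2 + 6·R1.
R3 ← R3 + 3·R1.
R2 ← R2 / (23/2).
R1 ← R1 + 13/12·R2.
R3 ← R3 − 43/4·R2.
R3 ← R3 / (16).
R1 ← R1 + 2/3·R3.
R2 ← R2 + 1·R3.
Reading off the reduced rows gives a = -2, b = -1/2, c = 7/4.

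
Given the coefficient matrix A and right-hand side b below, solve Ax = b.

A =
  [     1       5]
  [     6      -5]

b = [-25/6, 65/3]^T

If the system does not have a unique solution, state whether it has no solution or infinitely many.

x_1 = 5/2, x_2 = -4/3

From equation 1: x_1 = -25/6 − 5·x_2.
Substitute into equation 2 and solve: x_2 = -4/3.
Then x_1 = 5/2.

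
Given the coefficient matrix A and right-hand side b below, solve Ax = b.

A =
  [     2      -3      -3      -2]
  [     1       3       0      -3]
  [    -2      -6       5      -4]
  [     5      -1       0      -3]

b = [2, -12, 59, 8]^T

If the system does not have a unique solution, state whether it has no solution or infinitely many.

x_1 = 0, x_2 = -5, x_3 = 5, x_4 = -1

Row-reduce the augmented matrix:
R1 ← R1 / (2).
R2 ← R2 − 1·R1.
R3 ← R3 + 2·R1.
R4 ← R4 − 5·R1.
R2 ← R2 / (9/2).
R1 ← R1 + 3/2·R2.
R3 ← R3 + 9·R2.
R4 ← R4 − 13/2·R2.
R3 ← R3 / (5).
R1 ← R1 + 1·R3.
R2 ← R2 − 1/3·R3.
R4 ← R4 − 16/3·R3.
R4 ← R4 / (140/9).
R1 ← R1 + 11/3·R4.
R2 ← R2 − 2/9·R4.
R3 ← R3 + 2·R4.
Reading off the reduced rows gives x_1 = 0, x_2 = -5, x_3 = 5, x_4 = -1.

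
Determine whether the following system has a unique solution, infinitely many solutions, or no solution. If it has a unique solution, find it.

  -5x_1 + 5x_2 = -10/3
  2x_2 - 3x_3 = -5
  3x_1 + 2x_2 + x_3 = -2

Row-reduce the augmented matrix:
R1 ← R1 / (-5).
R3 ← R3 − 3·R1.
R2 ← R2 / (2).
R1 ← R1 + 1·R2.
R3 ← R3 − 5·R2.
R3 ← R3 / (17/2).
R1 ← R1 + 3/2·R3.
R2 ← R2 + 3/2·R3.
Reading off the reduced rows gives x_1 = -1/3, x_2 = -1, x_3 = 1.

x_1 = -1/3, x_2 = -1, x_3 = 1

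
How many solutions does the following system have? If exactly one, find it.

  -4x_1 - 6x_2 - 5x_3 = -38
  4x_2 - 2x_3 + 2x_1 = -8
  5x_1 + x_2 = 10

Row-reduce the augmented matrix:
R1 ← R1 / (-4).
R2 ← R2 − 2·R1.
R3 ← R3 − 5·R1.
R1 ← R1 − 3/2·R2.
R3 ← R3 + 13/2·R2.
R3 ← R3 / (-71/2).
R1 ← R1 − 8·R3.
R2 ← R2 + 9/2·R3.
Reading off the reduced rows gives x_1 = 2, x_2 = 0, x_3 = 6.

x_1 = 2, x_2 = 0, x_3 = 6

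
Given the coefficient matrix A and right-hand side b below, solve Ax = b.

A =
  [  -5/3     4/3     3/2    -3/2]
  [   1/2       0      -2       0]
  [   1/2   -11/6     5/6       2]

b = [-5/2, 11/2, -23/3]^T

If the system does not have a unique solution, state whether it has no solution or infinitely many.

infinitely many solutions

Row-reduce:
R1 ← R1 / (-5/3).
R2 ← R2 − 1/2·R1.
R3 ← R3 − 1/2·R1.
R2 ← R2 / (2/5).
R1 ← R1 + 4/5·R2.
R3 ← R3 + 43/30·R2.
R3 ← R3 / (-205/48).
R1 ← R1 + 4·R3.
R2 ← R2 + 31/8·R3.
Rank is 3 with 4 unknowns, leaving x_4 free.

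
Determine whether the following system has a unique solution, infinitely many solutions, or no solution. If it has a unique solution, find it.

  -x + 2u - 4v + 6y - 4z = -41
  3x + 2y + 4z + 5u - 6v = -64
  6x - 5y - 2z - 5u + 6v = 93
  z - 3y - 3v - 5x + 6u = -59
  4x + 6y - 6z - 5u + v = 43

x = 3, y = -2, z = -2, u = -5, v = 6

Row-reduce the augmented matrix:
R1 ← R1 / (-1).
R2 ← R2 − 3·R1.
R3 ← R3 − 6·R1.
R4 ← R4 + 5·R1.
R5 ← R5 − 4·R1.
R2 ← R2 / (20).
R1 ← R1 + 6·R2.
R3 ← R3 − 31·R2.
R4 ← R4 + 33·R2.
R5 ← R5 − 30·R2.
R3 ← R3 / (-68/5).
R1 ← R1 − 8/5·R3.
R2 ← R2 + 2/5·R3.
R4 ← R4 − 39/5·R3.
R5 ← R5 + 10·R3.
R4 ← R4 / (2281/272).
R1 ← R1 − 2/17·R4.
R2 ← R2 − 115/136·R4.
R3 ← R3 − 201/272·R4.
R5 ← R5 + 831/136·R4.
R5 ← R5 / (-903/2281).
R1 ← R1 + 312/2281·R5.
R2 ← R2 + 1102/2281·R5.
R3 ← R3 + 249/2281·R5.
R4 ← R4 + 1910/2281·R5.
Reading off the reduced rows gives x = 3, y = -2, z = -2, u = -5, v = 6.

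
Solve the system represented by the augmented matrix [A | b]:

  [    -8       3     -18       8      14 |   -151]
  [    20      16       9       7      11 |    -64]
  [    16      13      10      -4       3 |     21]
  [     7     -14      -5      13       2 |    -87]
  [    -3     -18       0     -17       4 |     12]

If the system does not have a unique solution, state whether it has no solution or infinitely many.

x_1 = -1, x_2 = 1, x_3 = 3, x_4 = -3, x_5 = -6

Row-reduce the augmented matrix:
R1 ← R1 / (-8).
R2 ← R2 − 20·R1.
R3 ← R3 − 16·R1.
R4 ← R4 − 7·R1.
R5 ← R5 + 3·R1.
R2 ← R2 / (47/2).
R1 ← R1 + 3/8·R2.
R3 ← R3 − 19·R2.
R4 ← R4 + 91/8·R2.
R5 ← R5 + 153/8·R2.
R3 ← R3 / (146/47).
R1 ← R1 − 315/188·R3.
R2 ← R2 + 72/47·R3.
R4 ← R4 + 7177/188·R3.
R5 ← R5 + 4239/188·R3.
R4 ← R4 / (-12809/146).
R1 ← R1 − 691/146·R4.
R2 ← R2 + 270/73·R4.
R3 ← R3 + 231/73·R4.
R5 ← R5 + 10129/146·R4.
R5 ← R5 / (1154787/51236).
R1 ← R1 − 2418/12809·R5.
R2 ← R2 − 14665/25618·R5.
R3 ← R3 + 28989/51236·R5.
R4 ← R4 − 23111/51236·R5.
Reading off the reduced rows gives x_1 = -1, x_2 = 1, x_3 = 3, x_4 = -3, x_5 = -6.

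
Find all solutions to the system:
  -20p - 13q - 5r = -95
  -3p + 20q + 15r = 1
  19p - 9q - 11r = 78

Row-reduce the augmented matrix:
R1 ← R1 / (-20).
R2 ← R2 + 3·R1.
R3 ← R3 − 19·R1.
R2 ← R2 / (439/20).
R1 ← R1 − 13/20·R2.
R3 ← R3 + 427/20·R2.
R3 ← R3 / (-189/439).
R1 ← R1 + 95/439·R3.
R2 ← R2 − 315/439·R3.
Reading off the reduced rows gives p = 3, q = 5, r = -6.

p = 3, q = 5, r = -6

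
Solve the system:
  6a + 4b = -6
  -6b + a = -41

a = -5, b = 6

Row-reduce the augmented matrix:
R1 ← R1 / (6).
R2 ← R2 − 1·R1.
R2 ← R2 / (-20/3).
R1 ← R1 − 2/3·R2.
Reading off the reduced rows gives a = -5, b = 6.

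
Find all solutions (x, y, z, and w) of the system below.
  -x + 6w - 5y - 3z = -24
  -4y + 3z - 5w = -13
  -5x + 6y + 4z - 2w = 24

Row-reduce:
R1 ← R1 / (-1).
R3 ← R3 + 5·R1.
R2 ← R2 / (-4).
R1 ← R1 − 5·R2.
R3 ← R3 − 31·R2.
R3 ← R3 / (169/4).
R1 ← R1 − 27/4·R3.
R2 ← R2 + 3/4·R3.
Rank is 3 with 4 unknowns, leaving w free.

infinitely many solutions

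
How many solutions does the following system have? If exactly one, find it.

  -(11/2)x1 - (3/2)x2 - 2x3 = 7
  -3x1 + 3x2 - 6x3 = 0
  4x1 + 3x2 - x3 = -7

infinitely many solutions

Row-reduce:
R1 ← R1 / (-11/2).
R2 ← R2 + 3·R1.
R3 ← R3 − 4·R1.
R2 ← R2 / (42/11).
R1 ← R1 − 3/11·R2.
R3 ← R3 − 21/11·R2.
Rank is 2 with 3 unknowns, leaving x3 free.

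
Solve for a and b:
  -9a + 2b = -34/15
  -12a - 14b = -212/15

Row-reduce the augmented matrix:
R1 ← R1 / (-9).
R2 ← R2 + 12·R1.
R2 ← R2 / (-50/3).
R1 ← R1 + 2/9·R2.
Reading off the reduced rows gives a = 2/5, b = 2/3.

a = 2/5, b = 2/3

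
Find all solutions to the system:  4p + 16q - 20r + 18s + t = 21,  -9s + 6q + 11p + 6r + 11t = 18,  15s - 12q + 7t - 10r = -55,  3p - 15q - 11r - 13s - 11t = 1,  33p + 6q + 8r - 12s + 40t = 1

Row-reduce:
R1 ← R1 / (4).
R2 ← R2 − 11·R1.
R4 ← R4 − 3·R1.
R5 ← R5 − 33·R1.
R2 ← R2 / (-38).
R1 ← R1 − 4·R2.
R3 ← R3 + 12·R2.
R4 ← R4 + 27·R2.
R5 ← R5 + 126·R2.
R3 ← R3 / (-556/19).
R1 ← R1 − 27/19·R3.
R2 ← R2 + 61/38·R3.
R4 ← R4 + 1495/38·R3.
R5 ← R5 + 556/19·R3.
R4 ← R4 / (-16645/556).
R1 ← R1 + 9/278·R4.
R2 ← R2 + 165/556·R4.
R3 ← R3 + 159/139·R4.
Row 5 reduces to 0 = 2, a contradiction. The system is inconsistent.

no solution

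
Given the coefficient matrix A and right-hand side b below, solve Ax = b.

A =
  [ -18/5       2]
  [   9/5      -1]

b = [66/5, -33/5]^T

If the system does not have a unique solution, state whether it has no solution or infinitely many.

infinitely many solutions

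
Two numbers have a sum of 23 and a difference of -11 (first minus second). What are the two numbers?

Let x = first number, y = second number.
  x + y = 23
  x - y = -11
From equation 1: x = 23 − y.
Substitute into equation 2 and solve: y = 17.
Then x = 6.

first number: 6, second number: 17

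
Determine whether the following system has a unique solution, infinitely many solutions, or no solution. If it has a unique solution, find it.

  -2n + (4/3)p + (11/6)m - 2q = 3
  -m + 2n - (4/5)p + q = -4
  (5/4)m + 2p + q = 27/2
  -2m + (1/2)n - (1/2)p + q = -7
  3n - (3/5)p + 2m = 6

Row-reduce the augmented matrix:
R1 ← R1 / (11/6).
R2 ← R2 + 1·R1.
R3 ← R3 − 5/4·R1.
R4 ← R4 + 2·R1.
R5 ← R5 − 2·R1.
R2 ← R2 / (10/11).
R1 ← R1 + 12/11·R2.
R3 ← R3 − 15/11·R2.
R4 ← R4 + 37/22·R2.
R5 ← R5 − 57/11·R2.
R3 ← R3 / (6/5).
R1 ← R1 − 16/25·R3.
R2 ← R2 + 2/25·R3.
R4 ← R4 − 41/50·R3.
R5 ← R5 + 41/25·R3.
R4 ← R4 / (-367/120).
R1 ← R1 + 38/15·R4.
R2 ← R2 − 1/15·R4.
R3 ← R3 − 25/12·R4.
R5 ← R5 − 367/60·R4.
R5 reduces to 0 = 0, so the extra equation is consistent.
Reading off the reduced rows gives m = 6, n = -2, p = 0, q = 6.

m = 6, n = -2, p = 0, q = 6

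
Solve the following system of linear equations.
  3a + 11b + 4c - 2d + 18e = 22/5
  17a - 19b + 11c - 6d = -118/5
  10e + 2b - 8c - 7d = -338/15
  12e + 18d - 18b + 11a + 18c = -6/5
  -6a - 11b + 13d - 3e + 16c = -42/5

Row-reduce the augmented matrix:
R1 ← R1 / (3).
R2 ← R2 − 17·R1.
R4 ← R4 − 11·R1.
R5 ← R5 + 6·R1.
R2 ← R2 / (-244/3).
R1 ← R1 − 11/3·R2.
R3 ← R3 − 2·R2.
R4 ← R4 + 175/3·R2.
R5 ← R5 − 11·R2.
R3 ← R3 / (-1011/122).
R1 ← R1 − 197/244·R3.
R2 ← R2 − 35/244·R3.
R4 ← R4 − 2855/244·R3.
R5 ← R5 − 5471/244·R3.
R4 ← R4 / (23879/2022).
R1 ← R1 + 2215/2022·R4.
R2 ← R2 + 373/2022·R4.
R3 ← R3 − 838/1011·R4.
R5 ← R5 + 17923/2022·R4.
R5 ← R5 / (1475563/23879).
R1 ← R1 − 116760/23879·R5.
R2 ← R2 − 44134/23879·R5.
R3 ← R3 + 71422/23879·R5.
R4 ← R4 − 60122/23879·R5.
Reading off the reduced rows gives a = 2, b = 12/5, c = 0, d = 2, e = -4/3.

a = 2, b = 12/5, c = 0, d = 2, e = -4/3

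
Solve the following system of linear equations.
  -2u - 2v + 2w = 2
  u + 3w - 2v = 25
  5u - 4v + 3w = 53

Row-reduce the augmented matrix:
R1 ← R1 / (-2).
R2 ← R2 − 1·R1.
R3 ← R3 − 5·R1.
R2 ← R2 / (-3).
R1 ← R1 − 1·R2.
R3 ← R3 + 9·R2.
R3 ← R3 / (-4).
R1 ← R1 − 1/3·R3.
R2 ← R2 + 4/3·R3.
Reading off the reduced rows gives u = 6, v = -2, w = 5.

u = 6, v = -2, w = 5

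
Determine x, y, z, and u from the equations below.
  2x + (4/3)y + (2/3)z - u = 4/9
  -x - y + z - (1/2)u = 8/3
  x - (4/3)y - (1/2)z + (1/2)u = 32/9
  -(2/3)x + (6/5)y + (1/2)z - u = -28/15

x = 1, y = -8/3, z = 0, u = -2

Row-reduce the augmented matrix:
R1 ← R1 / (2).
R2 ← R2 + 1·R1.
R3 ← R3 − 1·R1.
R4 ← R4 + 2/3·R1.
R2 ← R2 / (-1/3).
R1 ← R1 − 2/3·R2.
R3 ← R3 + 2·R2.
R4 ← R4 − 74/45·R2.
R3 ← R3 / (-53/6).
R1 ← R1 − 3·R3.
R2 ← R2 + 4·R3.
R4 ← R4 − 73/10·R3.
R4 ← R4 / (-383/795).
R1 ← R1 + 13/106·R4.
R2 ← R2 + 9/53·R4.
R3 ← R3 + 42/53·R4.
Reading off the reduced rows gives x = 1, y = -8/3, z = 0, u = -2.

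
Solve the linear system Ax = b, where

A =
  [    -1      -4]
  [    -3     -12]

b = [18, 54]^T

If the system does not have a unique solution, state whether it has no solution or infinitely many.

infinitely many solutions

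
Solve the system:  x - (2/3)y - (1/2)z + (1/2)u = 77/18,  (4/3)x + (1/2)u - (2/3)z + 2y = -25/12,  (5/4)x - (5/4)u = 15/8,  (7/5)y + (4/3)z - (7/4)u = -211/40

x = 2, y = -8/3, z = -1/2, u = 1/2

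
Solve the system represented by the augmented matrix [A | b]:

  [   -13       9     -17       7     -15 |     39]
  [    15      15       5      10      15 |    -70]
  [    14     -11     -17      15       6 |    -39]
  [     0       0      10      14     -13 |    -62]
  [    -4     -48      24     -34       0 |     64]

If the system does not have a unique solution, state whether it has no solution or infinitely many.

no solution

Row-reduce:
R1 ← R1 / (-13).
R2 ← R2 − 15·R1.
R3 ← R3 − 14·R1.
R5 ← R5 + 4·R1.
R2 ← R2 / (330/13).
R1 ← R1 + 9/13·R2.
R3 ← R3 + 17/13·R2.
R5 ← R5 + 660/13·R2.
R3 ← R3 / (-1190/33).
R1 ← R1 − 10/11·R3.
R2 ← R2 + 19/33·R3.
R4 ← R4 − 10·R3.
R4 ← R4 / (4881/238).
R1 ← R1 − 65/119·R4.
R2 ← R2 − 803/2380·R4.
R3 ← R3 + 1549/2380·R4.
Row 5 reduces to 0 = 2, a contradiction. The system is inconsistent.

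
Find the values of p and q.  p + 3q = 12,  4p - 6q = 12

p = 6, q = 2

From equation 1: p = 12 − 3·q.
Substitute into equation 2 and solve: q = 2.
Then p = 6.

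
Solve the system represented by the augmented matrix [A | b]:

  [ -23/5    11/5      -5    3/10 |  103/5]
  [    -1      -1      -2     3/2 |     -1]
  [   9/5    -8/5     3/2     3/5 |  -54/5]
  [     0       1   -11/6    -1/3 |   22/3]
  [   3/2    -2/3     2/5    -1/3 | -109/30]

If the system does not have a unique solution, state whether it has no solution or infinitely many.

x_1 = -1, x_2 = 3, x_3 = -2, x_4 = -2

Row-reduce the augmented matrix:
R1 ← R1 / (-23/5).
R2 ← R2 + 1·R1.
R3 ← R3 − 9/5·R1.
R5 ← R5 − 3/2·R1.
R2 ← R2 / (-34/23).
R1 ← R1 + 11/23·R2.
R3 ← R3 + 17/23·R2.
R4 ← R4 − 1·R2.
R5 ← R5 − 7/138·R2.
Swap R3 and R4.
R3 ← R3 / (-125/51).
R1 ← R1 − 47/34·R3.
R2 ← R2 − 21/34·R3.
R5 ← R5 + 429/340·R3.
Swap R4 and R5.
R4 ← R4 / (-1543/3000).
R1 ← R1 + 17/100·R4.
R2 ← R2 + 81/100·R4.
R3 ← R3 + 13/50·R4.
R5 reduces to 0 = 0, so the extra equation is consistent.
Reading off the reduced rows gives x_1 = -1, x_2 = 3, x_3 = -2, x_4 = -2.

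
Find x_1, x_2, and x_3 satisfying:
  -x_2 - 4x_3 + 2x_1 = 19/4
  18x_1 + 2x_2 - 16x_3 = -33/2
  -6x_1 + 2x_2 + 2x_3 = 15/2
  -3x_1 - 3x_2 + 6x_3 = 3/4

x_1 = -5/2, x_2 = -7/4, x_3 = -2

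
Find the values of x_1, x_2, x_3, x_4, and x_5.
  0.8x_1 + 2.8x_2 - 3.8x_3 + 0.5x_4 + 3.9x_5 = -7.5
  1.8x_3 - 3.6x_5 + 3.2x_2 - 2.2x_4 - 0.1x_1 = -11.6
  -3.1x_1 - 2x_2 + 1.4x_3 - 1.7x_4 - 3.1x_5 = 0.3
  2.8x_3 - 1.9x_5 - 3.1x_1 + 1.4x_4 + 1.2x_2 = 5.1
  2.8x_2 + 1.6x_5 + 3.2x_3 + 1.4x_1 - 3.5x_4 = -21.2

Row-reduce the augmented matrix:
R1 ← R1 / (4/5).
R2 ← R2 + 1/10·R1.
R3 ← R3 + 31/10·R1.
R4 ← R4 + 31/10·R1.
R5 ← R5 − 7/5·R1.
R2 ← R2 / (71/20).
R1 ← R1 − 7/2·R2.
R3 ← R3 − 177/20·R2.
R4 ← R4 − 241/20·R2.
R5 ← R5 + 21/10·R2.
R3 ← R3 / (-5903/355).
R1 ← R1 + 430/71·R3.
R2 ← R2 − 53/142·R3.
R4 ← R4 + 1166/71·R3.
R5 ← R5 − 755/71·R3.
R4 ← R4 / (300793/59030).
R1 ← R1 − 4162/5903·R4.
R2 ← R2 + 11267/23612·R4.
R3 ← R3 + 1976/5903·R4.
R5 ← R5 + 61386/29515·R4.
R5 ← R5 / (21996203/3007930).
R1 ← R1 − 46398/300793·R5.
R2 ← R2 + 42059/1203172·R5.
R3 ← R3 + 273677/300793·R5.
R4 ← R4 − 250886/300793·R5.
Reading off the reduced rows gives x_1 = 0, x_2 = -2, x_3 = 0, x_4 = 4, x_5 = -1.

x_1 = 0, x_2 = -2, x_3 = 0, x_4 = 4, x_5 = -1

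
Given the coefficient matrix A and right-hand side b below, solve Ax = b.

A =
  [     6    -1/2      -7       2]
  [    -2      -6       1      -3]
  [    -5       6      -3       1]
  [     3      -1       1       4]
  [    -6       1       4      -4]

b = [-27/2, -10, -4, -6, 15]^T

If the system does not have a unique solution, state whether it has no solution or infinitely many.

Row-reduce:
R1 ← R1 / (6).
R2 ← R2 + 2·R1.
R3 ← R3 + 5·R1.
R4 ← R4 − 3·R1.
R5 ← R5 + 6·R1.
R2 ← R2 / (-37/6).
R1 ← R1 + 1/12·R2.
R3 ← R3 − 67/12·R2.
R4 ← R4 + 3/4·R2.
R5 ← R5 − 1/2·R2.
R3 ← R3 / (-743/74).
R1 ← R1 + 85/74·R3.
R2 ← R2 − 8/37·R3.
R4 ← R4 − 345/74·R3.
R5 ← R5 + 115/37·R3.
R4 ← R4 / (2631/743).
R1 ← R1 − 224/743·R4.
R2 ← R2 − 290/743·R4.
R3 ← R3 + 41/743·R4.
R5 ← R5 + 1754/743·R4.
Row 5 reduces to 0 = 2, a contradiction. The system is inconsistent.

no solution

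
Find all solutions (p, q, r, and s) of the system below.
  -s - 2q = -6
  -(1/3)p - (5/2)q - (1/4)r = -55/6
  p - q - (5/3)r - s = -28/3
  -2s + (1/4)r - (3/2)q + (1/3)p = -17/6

Row-reduce:
Swap R1 and R2.
R1 ← R1 / (-1/3).
R3 ← R3 − 1·R1.
R4 ← R4 − 1/3·R1.
R2 ← R2 / (-2).
R1 ← R1 − 15/2·R2.
R3 ← R3 + 17/2·R2.
R4 ← R4 + 4·R2.
R3 ← R3 / (-29/12).
R1 ← R1 − 3/4·R3.
Rank is 3 with 4 unknowns, leaving s free.

infinitely many solutions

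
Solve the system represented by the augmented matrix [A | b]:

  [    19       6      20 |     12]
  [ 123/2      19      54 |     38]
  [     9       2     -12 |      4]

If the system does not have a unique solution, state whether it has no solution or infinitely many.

Row-reduce:
R1 ← R1 / (19).
R2 ← R2 − 123/2·R1.
R3 ← R3 − 9·R1.
R2 ← R2 / (-8/19).
R1 ← R1 − 6/19·R2.
R3 ← R3 + 16/19·R2.
Rank is 2 with 3 unknowns, leaving x_3 free.

infinitely many solutions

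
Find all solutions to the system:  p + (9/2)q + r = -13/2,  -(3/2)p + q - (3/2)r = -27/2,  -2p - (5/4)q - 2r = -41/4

infinitely many solutions

Row-reduce:
R2 ← R2 + 3/2·R1.
R3 ← R3 + 2·R1.
R2 ← R2 / (31/4).
R1 ← R1 − 9/2·R2.
R3 ← R3 − 31/4·R2.
Rank is 2 with 3 unknowns, leaving r free.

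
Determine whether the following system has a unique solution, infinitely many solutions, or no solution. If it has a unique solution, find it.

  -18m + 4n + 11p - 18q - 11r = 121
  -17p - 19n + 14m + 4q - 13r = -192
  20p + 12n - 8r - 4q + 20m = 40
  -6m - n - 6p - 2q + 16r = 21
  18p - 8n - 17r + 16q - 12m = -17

m = -3, n = 5, p = 2, q = -2, r = 1

Row-reduce the augmented matrix:
R1 ← R1 / (-18).
R2 ← R2 − 14·R1.
R3 ← R3 − 20·R1.
R4 ← R4 + 6·R1.
R5 ← R5 + 12·R1.
R2 ← R2 / (-143/9).
R1 ← R1 + 2/9·R2.
R3 ← R3 − 148/9·R2.
R4 ← R4 + 7/3·R2.
R5 ← R5 + 32/3·R2.
R3 ← R3 / (3358/143).
R1 ← R1 + 141/286·R3.
R2 ← R2 − 76/143·R3.
R4 ← R4 + 1205/143·R3.
R5 ← R5 − 2336/143·R3.
R4 ← R4 / (-11514/1679).
R1 ← R1 − 703/1679·R4.
R2 ← R2 − 2362/1679·R4.
R3 ← R3 + 2456/1679·R4.
R5 ← R5 − 1348/23·R4.
R5 ← R5 / (570449/5757).
R1 ← R1 − 146/303·R5.
R2 ← R2 − 22292/5757·R5.
R3 ← R3 + 19723/5757·R5.
R4 ← R4 + 6355/5757·R5.
Reading off the reduced rows gives m = -3, n = 5, p = 2, q = -2, r = 1.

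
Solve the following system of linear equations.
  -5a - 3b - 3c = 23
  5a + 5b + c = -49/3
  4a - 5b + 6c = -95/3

a = -3, b = 1/3, c = -3

Row-reduce the augmented matrix:
R1 ← R1 / (-5).
R2 ← R2 − 5·R1.
R3 ← R3 − 4·R1.
R2 ← R2 / (2).
R1 ← R1 − 3/5·R2.
R3 ← R3 + 37/5·R2.
R3 ← R3 / (-19/5).
R1 ← R1 − 6/5·R3.
R2 ← R2 + 1·R3.
Reading off the reduced rows gives a = -3, b = 1/3, c = -3.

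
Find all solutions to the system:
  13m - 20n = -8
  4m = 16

Row-reduce the augmented matrix:
R1 ← R1 / (13).
R2 ← R2 − 4·R1.
R2 ← R2 / (80/13).
R1 ← R1 + 20/13·R2.
Reading off the reduced rows gives m = 4, n = 3.

m = 4, n = 3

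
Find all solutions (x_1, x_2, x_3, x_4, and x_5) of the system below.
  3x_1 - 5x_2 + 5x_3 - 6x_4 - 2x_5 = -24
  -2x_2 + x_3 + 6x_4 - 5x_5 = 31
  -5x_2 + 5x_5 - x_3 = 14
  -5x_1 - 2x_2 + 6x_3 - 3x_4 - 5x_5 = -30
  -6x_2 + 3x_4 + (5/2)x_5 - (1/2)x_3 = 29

Row-reduce:
R1 ← R1 / (3).
R4 ← R4 + 5·R1.
R2 ← R2 / (-2).
R1 ← R1 + 5/3·R2.
R3 ← R3 + 5·R2.
R4 ← R4 + 31/3·R2.
R5 ← R5 + 6·R2.
R3 ← R3 / (-7/2).
R1 ← R1 − 5/6·R3.
R2 ← R2 + 1/2·R3.
R4 ← R4 − 55/6·R3.
R5 ← R5 + 7/2·R3.
R4 ← R4 / (-583/7).
R1 ← R1 + 74/7·R4.
R2 ← R2 + 6/7·R4.
R3 ← R3 − 30/7·R4.
Row 5 reduces to 0 = -1/2, a contradiction. The system is inconsistent.

no solution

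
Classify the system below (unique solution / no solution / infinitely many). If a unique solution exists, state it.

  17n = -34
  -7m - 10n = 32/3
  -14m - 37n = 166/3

m = 4/3, n = -2

Row-reduce the augmented matrix:
Swap R1 and R2.
R1 ← R1 / (-7).
R3 ← R3 + 14·R1.
R2 ← R2 / (17).
R1 ← R1 − 10/7·R2.
R3 ← R3 + 17·R2.
R3 reduces to 0 = 0, so the extra equation is consistent.
Reading off the reduced rows gives m = 4/3, n = -2.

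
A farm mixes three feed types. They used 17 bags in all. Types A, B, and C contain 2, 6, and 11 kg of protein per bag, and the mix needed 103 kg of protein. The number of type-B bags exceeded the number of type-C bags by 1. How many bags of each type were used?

type-A bags: 6, type-B bags: 6, type-C bags: 5

Let a = type-A bags, b = type-B bags, c = type-C bags.
  a + b + c = 17
  2a + 6b + 11c = 103
  b - c = 1
Row-reduce the augmented matrix:
R2 ← R2 − 2·R1.
R2 ← R2 / (4).
R1 ← R1 − 1·R2.
R3 ← R3 − 1·R2.
R3 ← R3 / (-13/4).
R1 ← R1 + 5/4·R3.
R2 ← R2 − 9/4·R3.
Reading off the reduced rows gives a = 6, b = 6, c = 5.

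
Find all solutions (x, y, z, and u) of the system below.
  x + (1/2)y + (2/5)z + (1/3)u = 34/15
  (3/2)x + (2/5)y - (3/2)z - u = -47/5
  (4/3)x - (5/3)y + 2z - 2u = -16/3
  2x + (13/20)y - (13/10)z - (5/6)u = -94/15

Row-reduce:
R2 ← R2 − 3/2·R1.
R3 ← R3 − 4/3·R1.
R4 ← R4 − 2·R1.
R2 ← R2 / (-7/20).
R1 ← R1 − 1/2·R2.
R3 ← R3 + 7/3·R2.
R4 ← R4 + 7/20·R2.
R3 ← R3 / (232/15).
R1 ← R1 + 13/5·R3.
R2 ← R2 − 6·R3.
Row 4 reduces to 0 = 2, a contradiction. The system is inconsistent.

no solution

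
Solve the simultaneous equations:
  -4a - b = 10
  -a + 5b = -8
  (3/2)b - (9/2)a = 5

Row-reduce:
R1 ← R1 / (-4).
R2 ← R2 + 1·R1.
R3 ← R3 + 9/2·R1.
R2 ← R2 / (21/4).
R1 ← R1 − 1/4·R2.
R3 ← R3 − 21/8·R2.
Row 3 reduces to 0 = -1, a contradiction. The system is inconsistent.

no solution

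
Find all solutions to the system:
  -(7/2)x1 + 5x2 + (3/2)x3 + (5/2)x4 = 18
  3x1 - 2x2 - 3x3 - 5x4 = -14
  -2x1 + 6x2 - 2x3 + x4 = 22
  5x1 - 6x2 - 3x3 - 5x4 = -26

no solution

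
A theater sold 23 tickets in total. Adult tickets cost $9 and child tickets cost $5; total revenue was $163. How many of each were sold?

adult tickets: 12, child tickets: 11

Let a = adult tickets, c = child tickets.
  a + c = 23
  9a + 5c = 163
From equation 1: a = 23 − c.
Substitute into equation 2 and solve: c = 11.
Then a = 12.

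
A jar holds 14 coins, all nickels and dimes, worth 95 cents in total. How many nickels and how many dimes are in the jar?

Let n = nickels, d = dimes.
  n + d = 14
  5n + 10d = 95
Row-reduce the augmented matrix:
R2 ← R2 − 5·R1.
R2 ← R2 / (5).
R1 ← R1 − 1·R2.
Reading off the reduced rows gives n = 9, d = 5.

nickels: 9, dimes: 5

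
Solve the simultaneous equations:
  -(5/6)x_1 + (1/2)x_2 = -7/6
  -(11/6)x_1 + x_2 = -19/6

Row-reduce the augmented matrix:
R1 ← R1 / (-5/6).
R2 ← R2 + 11/6·R1.
R2 ← R2 / (-1/10).
R1 ← R1 + 3/5·R2.
Reading off the reduced rows gives x_1 = 5, x_2 = 6.

x_1 = 5, x_2 = 6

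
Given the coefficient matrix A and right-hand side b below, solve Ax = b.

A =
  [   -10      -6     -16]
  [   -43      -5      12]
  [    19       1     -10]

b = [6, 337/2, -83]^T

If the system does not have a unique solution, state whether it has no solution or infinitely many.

no solution

Row-reduce:
R1 ← R1 / (-10).
R2 ← R2 + 43·R1.
R3 ← R3 − 19·R1.
R2 ← R2 / (104/5).
R1 ← R1 − 3/5·R2.
R3 ← R3 + 52/5·R2.
Row 3 reduces to 0 = -1/4, a contradiction. The system is inconsistent.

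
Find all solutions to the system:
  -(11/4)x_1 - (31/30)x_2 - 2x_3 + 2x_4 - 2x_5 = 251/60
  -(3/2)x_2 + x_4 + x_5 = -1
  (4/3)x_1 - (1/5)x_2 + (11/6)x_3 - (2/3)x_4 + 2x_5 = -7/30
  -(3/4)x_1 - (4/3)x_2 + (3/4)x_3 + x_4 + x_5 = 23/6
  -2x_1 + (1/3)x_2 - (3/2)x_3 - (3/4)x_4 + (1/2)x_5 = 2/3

Row-reduce:
R1 ← R1 / (-11/4).
R3 ← R3 − 4/3·R1.
R4 ← R4 + 3/4·R1.
R5 ← R5 + 2·R1.
R2 ← R2 / (-3/2).
R1 ← R1 − 62/165·R2.
R3 ← R3 + 347/495·R2.
R4 ← R4 + 347/330·R2.
R5 ← R5 − 179/165·R2.
R3 ← R3 / (19/22).
R1 ← R1 − 8/11·R3.
R4 ← R4 − 57/44·R3.
R5 ← R5 + 1/22·R3.
Swap R4 and R5.
R4 ← R4 / (-15287/10260).
R1 ← R1 + 868/2565·R4.
R2 ← R2 + 2/3·R4.
R3 ← R3 + 488/2565·R4.
Rank is 4 with 5 unknowns, leaving x_5 free.

infinitely many solutions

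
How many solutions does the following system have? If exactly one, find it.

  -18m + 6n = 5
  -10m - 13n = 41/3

m = -1/2, n = -2/3

Row-reduce the augmented matrix:
R1 ← R1 / (-18).
R2 ← R2 + 10·R1.
R2 ← R2 / (-49/3).
R1 ← R1 + 1/3·R2.
Reading off the reduced rows gives m = -1/2, n = -2/3.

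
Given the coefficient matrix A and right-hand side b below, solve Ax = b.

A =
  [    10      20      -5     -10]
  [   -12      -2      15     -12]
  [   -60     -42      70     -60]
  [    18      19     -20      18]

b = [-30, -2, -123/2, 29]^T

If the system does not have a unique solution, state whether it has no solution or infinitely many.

Row-reduce:
R1 ← R1 / (10).
R2 ← R2 + 12·R1.
R3 ← R3 + 60·R1.
R4 ← R4 − 18·R1.
R2 ← R2 / (22).
R1 ← R1 − 2·R2.
R3 ← R3 − 78·R2.
R4 ← R4 + 17·R2.
R3 ← R3 / (89/11).
R1 ← R1 + 29/22·R3.
R2 ← R2 − 9/22·R3.
R4 ← R4 + 89/22·R3.
Row 4 reduces to 0 = 1/4, a contradiction. The system is inconsistent.

no solution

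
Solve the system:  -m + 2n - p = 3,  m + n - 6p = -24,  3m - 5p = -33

Row-reduce the augmented matrix:
R1 ← R1 / (-1).
R2 ← R2 − 1·R1.
R3 ← R3 − 3·R1.
R2 ← R2 / (3).
R1 ← R1 + 2·R2.
R3 ← R3 − 6·R2.
R3 ← R3 / (6).
R1 ← R1 + 11/3·R3.
R2 ← R2 + 7/3·R3.
Reading off the reduced rows gives m = -6, n = 0, p = 3.

m = -6, n = 0, p = 3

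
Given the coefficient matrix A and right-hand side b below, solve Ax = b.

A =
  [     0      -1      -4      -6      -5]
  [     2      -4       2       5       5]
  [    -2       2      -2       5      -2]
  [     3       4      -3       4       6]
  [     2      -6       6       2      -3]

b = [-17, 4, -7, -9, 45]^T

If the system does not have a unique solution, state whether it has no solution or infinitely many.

Row-reduce the augmented matrix:
Swap R1 and R2.
R1 ← R1 / (2).
R3 ← R3 + 2·R1.
R4 ← R4 − 3·R1.
R5 ← R5 − 2·R1.
R2 ← R2 / (-1).
R1 ← R1 + 2·R2.
R3 ← R3 + 2·R2.
R4 ← R4 − 10·R2.
R5 ← R5 + 2·R2.
R3 ← R3 / (8).
R1 ← R1 − 9·R3.
R2 ← R2 − 4·R3.
R4 ← R4 + 46·R3.
R5 ← R5 − 12·R3.
R4 ← R4 / (63).
R1 ← R1 + 41/4·R4.
R2 ← R2 + 5·R4.
R3 ← R3 − 11/4·R4.
R5 ← R5 + 24·R4.
R5 ← R5 / (-121/14).
R1 ← R1 − 557/336·R5.
R2 ← R2 − 29/84·R5.
R3 ← R3 − 205/336·R5.
R4 ← R4 − 31/84·R5.
Reading off the reduced rows gives x_1 = 5, x_2 = 2, x_3 = 6, x_4 = 1, x_5 = -3.

x_1 = 5, x_2 = 2, x_3 = 6, x_4 = 1, x_5 = -3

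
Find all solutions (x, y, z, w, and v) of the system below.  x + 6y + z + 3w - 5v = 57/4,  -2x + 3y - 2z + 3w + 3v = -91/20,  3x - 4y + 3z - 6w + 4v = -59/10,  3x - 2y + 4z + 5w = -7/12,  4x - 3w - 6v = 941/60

x = 4/3, y = 1, z = -1/3, w = -1/4, v = -8/5

Row-reduce the augmented matrix:
R2 ← R2 + 2·R1.
R3 ← R3 − 3·R1.
R4 ← R4 − 3·R1.
R5 ← R5 − 4·R1.
R2 ← R2 / (15).
R1 ← R1 − 6·R2.
R3 ← R3 + 22·R2.
R4 ← R4 + 20·R2.
R5 ← R5 + 24·R2.
Swap R3 and R4.
R1 ← R1 − 1·R3.
R5 ← R5 + 4·R3.
R4 ← R4 / (-9/5).
R1 ← R1 + 43/5·R4.
R2 ← R2 − 3/5·R4.
R3 ← R3 − 8·R4.
R5 ← R5 − 157/5·R4.
R5 ← R5 / (4801/27).
R1 ← R1 + 1339/27·R5.
R2 ← R2 − 22/9·R5.
R3 ← R3 − 1201/27·R5.
R4 ← R4 + 131/27·R5.
Reading off the reduced rows gives x = 4/3, y = 1, z = -1/3, w = -1/4, v = -8/5.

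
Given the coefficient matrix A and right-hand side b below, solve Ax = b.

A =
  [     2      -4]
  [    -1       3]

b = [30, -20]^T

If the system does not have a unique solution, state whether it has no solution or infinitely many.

Row-reduce the augmented matrix:
R1 ← R1 / (2).
R2 ← R2 + 1·R1.
R1 ← R1 + 2·R2.
Reading off the reduced rows gives x_1 = 5, x_2 = -5.

x_1 = 5, x_2 = -5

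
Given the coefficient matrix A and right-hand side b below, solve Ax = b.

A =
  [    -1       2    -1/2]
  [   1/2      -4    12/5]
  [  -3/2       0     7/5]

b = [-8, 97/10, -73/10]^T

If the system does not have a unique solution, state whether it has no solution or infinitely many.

no solution

Row-reduce:
R1 ← R1 / (-1).
R2 ← R2 − 1/2·R1.
R3 ← R3 + 3/2·R1.
R2 ← R2 / (-3).
R1 ← R1 + 2·R2.
R3 ← R3 + 3·R2.
Row 3 reduces to 0 = -1, a contradiction. The system is inconsistent.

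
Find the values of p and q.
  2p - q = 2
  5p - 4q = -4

Row-reduce the augmented matrix:
R1 ← R1 / (2).
R2 ← R2 − 5·R1.
R2 ← R2 / (-3/2).
R1 ← R1 + 1/2·R2.
Reading off the reduced rows gives p = 4, q = 6.

p = 4, q = 6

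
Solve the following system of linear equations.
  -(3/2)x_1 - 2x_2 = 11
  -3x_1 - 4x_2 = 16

Row-reduce:
R1 ← R1 / (-3/2).
R2 ← R2 + 3·R1.
Row 2 reduces to 0 = -6, a contradiction. The system is inconsistent.

no solution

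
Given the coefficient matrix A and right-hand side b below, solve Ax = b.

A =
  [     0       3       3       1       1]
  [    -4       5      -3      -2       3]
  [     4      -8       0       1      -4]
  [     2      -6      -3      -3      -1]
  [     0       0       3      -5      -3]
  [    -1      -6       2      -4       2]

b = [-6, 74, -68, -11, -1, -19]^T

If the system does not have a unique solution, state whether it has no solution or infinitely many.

Row-reduce the augmented matrix:
Swap R1 and R2.
R1 ← R1 / (-4).
R3 ← R3 − 4·R1.
R4 ← R4 − 2·R1.
R6 ← R6 + 1·R1.
R2 ← R2 / (3).
R1 ← R1 + 5/4·R2.
R3 ← R3 + 3·R2.
R4 ← R4 + 7/2·R2.
R6 ← R6 + 29/4·R2.
Swap R3 and R4.
R3 ← R3 / (-1).
R1 ← R1 − 2·R3.
R2 ← R2 − 1·R3.
R5 ← R5 − 3·R3.
R6 ← R6 − 10·R3.
Swap R4 and R5.
R4 ← R4 / (-27/2).
R1 ← R1 + 19/4·R4.
R2 ← R2 + 5/2·R4.
R3 ← R3 − 17/6·R4.
R6 ← R6 + 353/12·R4.
Swap R5 and R6.
R5 ← R5 / (1294/81).
R1 ← R1 − 62/27·R5.
R2 ← R2 − 44/27·R5.
R3 ← R3 + 101/81·R5.
R4 ← R4 + 4/27·R5.
R6 reduces to 0 = 0, so the extra equation is consistent.
Reading off the reduced rows gives x_1 = -5, x_2 = 5, x_3 = -6, x_4 = -4, x_5 = 1.

x_1 = -5, x_2 = 5, x_3 = -6, x_4 = -4, x_5 = 1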